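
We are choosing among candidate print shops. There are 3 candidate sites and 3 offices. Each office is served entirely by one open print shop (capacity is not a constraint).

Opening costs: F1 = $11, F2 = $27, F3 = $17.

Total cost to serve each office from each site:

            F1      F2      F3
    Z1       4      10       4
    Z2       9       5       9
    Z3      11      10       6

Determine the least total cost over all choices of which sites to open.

Minimum total cost: 35

For any fixed open set, each office goes to its cheapest open site; total = fixed + service.
{F1}: Z1→F1 4, Z2→F1 9, Z3→F1 11. Service 24; fixed 11; total 35.
{F3}: service 19 + fixed 17 = 36
{F1, F3}: Z1→F1 4, Z2→F1 9, Z3→F3 6. Service 19; fixed 28; total 47.
{F1, F2, F3}: service 15 + fixed 55 = 70
No other subset beats 35.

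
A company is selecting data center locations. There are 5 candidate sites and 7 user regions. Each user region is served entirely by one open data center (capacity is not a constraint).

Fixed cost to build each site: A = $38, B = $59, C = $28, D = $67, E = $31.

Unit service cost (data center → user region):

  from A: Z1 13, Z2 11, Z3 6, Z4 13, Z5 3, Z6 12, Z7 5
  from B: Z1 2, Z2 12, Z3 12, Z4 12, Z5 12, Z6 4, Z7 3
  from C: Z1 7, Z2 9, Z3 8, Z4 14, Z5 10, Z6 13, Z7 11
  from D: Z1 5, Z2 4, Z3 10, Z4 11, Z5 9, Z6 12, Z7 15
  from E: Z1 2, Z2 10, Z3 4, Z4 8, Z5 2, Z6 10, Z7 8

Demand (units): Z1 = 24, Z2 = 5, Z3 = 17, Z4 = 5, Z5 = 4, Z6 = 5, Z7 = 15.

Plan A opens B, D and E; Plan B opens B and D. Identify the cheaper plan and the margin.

Plan A: {B, D, E}: Z1→B 2·24=48, Z2→D 4·5=20, Z3→E 4·17=68, Z4→E 8·5=40, Z5→E 2·4=8, Z6→B 4·5=20, Z7→B 3·15=45. Service 249; fixed 157; total 406.
Plan B: {B, D}: Z1→B 2·24=48, Z2→D 4·5=20, Z3→D 10·17=170, Z4→D 11·5=55, Z5→D 9·4=36, Z6→B 4·5=20, Z7→B 3·15=45. Service 394; fixed 126; total 520.
Difference: |406 − 520| = 114.

Plan A is cheaper by 114.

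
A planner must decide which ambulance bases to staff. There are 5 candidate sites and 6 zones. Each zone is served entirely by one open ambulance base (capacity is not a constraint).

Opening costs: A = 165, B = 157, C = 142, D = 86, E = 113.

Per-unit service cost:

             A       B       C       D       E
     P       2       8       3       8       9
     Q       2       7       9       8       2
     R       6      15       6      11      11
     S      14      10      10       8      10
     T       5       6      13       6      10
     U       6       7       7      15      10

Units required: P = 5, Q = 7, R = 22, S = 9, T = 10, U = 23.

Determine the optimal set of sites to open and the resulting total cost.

For any fixed open set, each zone goes to its cheapest open site; total = fixed + service.
{A}: P→A 2·5=10, Q→A 2·7=14, R→A 6·22=132, S→A 14·9=126, T→A 5·10=50, U→A 6·23=138. Service 470; fixed 165; total 635.
{A, D}: P→A 2·5=10, Q→A 2·7=14, R→A 6·22=132, S→D 8·9=72, T→A 5·10=50, U→A 6·23=138. Service 416; fixed 251; total 667.
{A, E}: P→A 2·5=10, Q→A 2·7=14, R→A 6·22=132, S→E 10·9=90, T→A 5·10=50, U→A 6·23=138. Service 434; fixed 278; total 712.
{A, B, C, D, E}: service 416 + fixed 663 = 1079
No other subset beats 635.

Open A only; minimum total cost 635.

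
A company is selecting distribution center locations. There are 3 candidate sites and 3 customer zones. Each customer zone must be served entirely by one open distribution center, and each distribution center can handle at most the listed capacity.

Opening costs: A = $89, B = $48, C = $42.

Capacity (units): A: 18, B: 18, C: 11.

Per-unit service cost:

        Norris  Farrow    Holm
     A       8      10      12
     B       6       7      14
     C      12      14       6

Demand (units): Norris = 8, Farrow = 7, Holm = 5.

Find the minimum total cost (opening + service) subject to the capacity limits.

Open {B, C}: Norris→B 6·8=48, Farrow→B 7·7=49, Holm→C 6·5=30.
Loads: B carries 15/18, C carries 5/11. Service 127; fixed 90; total 217.
Next best feasible plan costs 294.

Minimum total cost: 217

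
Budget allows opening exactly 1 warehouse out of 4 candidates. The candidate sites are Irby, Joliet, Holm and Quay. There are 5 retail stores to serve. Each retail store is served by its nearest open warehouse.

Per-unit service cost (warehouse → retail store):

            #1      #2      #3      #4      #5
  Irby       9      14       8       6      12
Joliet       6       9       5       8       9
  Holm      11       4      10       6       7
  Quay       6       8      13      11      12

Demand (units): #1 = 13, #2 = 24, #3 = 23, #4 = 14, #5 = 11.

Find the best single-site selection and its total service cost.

With exactly 1 open, each retail store uses its cheapest among the chosen.
{Joliet}: #1→Joliet 6·13=78, #2→Joliet 9·24=216, #3→Joliet 5·23=115, #4→Joliet 8·14=112, #5→Joliet 9·11=99. Service cost 620.
{Holm}: service cost 630
{Irby}: service cost 853
Among all 4 size-1 choices, {Joliet} is lowest.

Choose Joliet only; total service cost 620.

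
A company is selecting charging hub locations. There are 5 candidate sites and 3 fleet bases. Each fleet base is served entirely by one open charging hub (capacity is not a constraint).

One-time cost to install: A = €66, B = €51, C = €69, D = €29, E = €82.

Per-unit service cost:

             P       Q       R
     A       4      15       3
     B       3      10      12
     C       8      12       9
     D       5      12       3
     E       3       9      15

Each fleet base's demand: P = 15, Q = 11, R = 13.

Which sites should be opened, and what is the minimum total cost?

For any fixed open set, each fleet base goes to its cheapest open site; total = fixed + service.
{B, D}: P→B 3·15=45, Q→B 10·11=110, R→D 3·13=39. Service 194; fixed 80; total 274.
{D}: P→D 5·15=75, Q→D 12·11=132, R→D 3·13=39. Service 246; fixed 29; total 275.
{D, E}: service 183 + fixed 111 = 294
{A, B, C, D, E}: P→B 3·15=45, Q→E 9·11=99, R→A 3·13=39. Service 183; fixed 297; total 480.
No other subset beats 274.

Open B and D; minimum total cost 274.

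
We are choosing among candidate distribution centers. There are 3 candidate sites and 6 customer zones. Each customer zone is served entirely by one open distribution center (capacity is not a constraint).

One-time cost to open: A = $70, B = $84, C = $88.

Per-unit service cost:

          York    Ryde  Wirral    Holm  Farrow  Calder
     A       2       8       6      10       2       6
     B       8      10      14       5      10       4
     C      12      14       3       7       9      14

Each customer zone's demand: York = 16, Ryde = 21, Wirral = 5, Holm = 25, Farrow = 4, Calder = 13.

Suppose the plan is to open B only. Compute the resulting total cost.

Total cost: 709

Each customer zone is assigned to its cheapest site among the open ones.
{B}: York→B 8·16=128, Ryde→B 10·21=210, Wirral→B 14·5=70, Holm→B 5·25=125, Farrow→B 10·4=40, Calder→B 4·13=52. Service 625; fixed 84; total 709.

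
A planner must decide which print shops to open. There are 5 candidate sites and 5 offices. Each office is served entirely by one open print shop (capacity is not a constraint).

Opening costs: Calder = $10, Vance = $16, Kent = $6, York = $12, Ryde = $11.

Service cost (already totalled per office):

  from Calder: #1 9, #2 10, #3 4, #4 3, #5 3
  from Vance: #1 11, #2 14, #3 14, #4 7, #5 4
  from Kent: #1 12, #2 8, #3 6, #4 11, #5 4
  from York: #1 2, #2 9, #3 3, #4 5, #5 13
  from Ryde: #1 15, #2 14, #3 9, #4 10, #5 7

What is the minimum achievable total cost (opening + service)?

For any fixed open set, each office goes to its cheapest open site; total = fixed + service.
{Calder}: #1→Calder 9, #2→Calder 10, #3→Calder 4, #4→Calder 3, #5→Calder 3. Service 29; fixed 10; total 39.
{Kent, York}: service 22 + fixed 18 = 40
{Calder, York}: service 20 + fixed 22 = 42
{Calder, Vance, Kent, York, Ryde}: service 19 + fixed 55 = 74
No other subset beats 39.

Minimum total cost: 39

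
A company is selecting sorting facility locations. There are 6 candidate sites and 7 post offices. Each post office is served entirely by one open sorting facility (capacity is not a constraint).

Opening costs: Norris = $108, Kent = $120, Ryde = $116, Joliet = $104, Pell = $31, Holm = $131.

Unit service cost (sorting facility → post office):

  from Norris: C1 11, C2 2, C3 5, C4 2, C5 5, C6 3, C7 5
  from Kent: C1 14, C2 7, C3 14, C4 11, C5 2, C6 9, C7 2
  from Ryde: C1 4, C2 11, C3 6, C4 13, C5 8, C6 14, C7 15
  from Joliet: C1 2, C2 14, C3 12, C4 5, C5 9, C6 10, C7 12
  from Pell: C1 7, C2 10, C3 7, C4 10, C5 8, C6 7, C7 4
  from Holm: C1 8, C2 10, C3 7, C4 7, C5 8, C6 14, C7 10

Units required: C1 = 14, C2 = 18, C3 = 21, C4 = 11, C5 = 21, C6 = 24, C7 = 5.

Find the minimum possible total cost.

Minimum total cost: 597

For any fixed open set, each post office goes to its cheapest open site; total = fixed + service.
{Norris, Pell}: C1→Pell 7·14=98, C2→Norris 2·18=36, C3→Norris 5·21=105, C4→Norris 2·11=22, C5→Norris 5·21=105, C6→Norris 3·24=72, C7→Pell 4·5=20. Service 458; fixed 139; total 597.
{Norris, Joliet}: C1→Joliet 2·14=28, C2→Norris 2·18=36, C3→Norris 5·21=105, C4→Norris 2·11=22, C5→Norris 5·21=105, C6→Norris 3·24=72, C7→Norris 5·5=25. Service 393; fixed 212; total 605.
{Norris}: service 519 + fixed 108 = 627
{Norris, Kent, Ryde, Joliet, Pell, Holm}: C1→Joliet 2·14=28, C2→Norris 2·18=36, C3→Norris 5·21=105, C4→Norris 2·11=22, C5→Kent 2·21=42, C6→Norris 3·24=72, C7→Kent 2·5=10. Service 315; fixed 610; total 925.
No other subset beats 597.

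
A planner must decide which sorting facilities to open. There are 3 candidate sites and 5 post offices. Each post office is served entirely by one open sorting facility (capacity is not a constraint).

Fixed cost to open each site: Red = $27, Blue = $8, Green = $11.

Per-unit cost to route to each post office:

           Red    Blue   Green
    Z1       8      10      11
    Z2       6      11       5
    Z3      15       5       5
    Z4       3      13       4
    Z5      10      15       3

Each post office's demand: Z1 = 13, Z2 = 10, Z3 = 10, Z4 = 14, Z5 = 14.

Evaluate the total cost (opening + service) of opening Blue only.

Total cost: 690

Each post office is assigned to its cheapest site among the open ones.
{Blue}: Z1→Blue 10·13=130, Z2→Blue 11·10=110, Z3→Blue 5·10=50, Z4→Blue 13·14=182, Z5→Blue 15·14=210. Service 682; fixed 8; total 690.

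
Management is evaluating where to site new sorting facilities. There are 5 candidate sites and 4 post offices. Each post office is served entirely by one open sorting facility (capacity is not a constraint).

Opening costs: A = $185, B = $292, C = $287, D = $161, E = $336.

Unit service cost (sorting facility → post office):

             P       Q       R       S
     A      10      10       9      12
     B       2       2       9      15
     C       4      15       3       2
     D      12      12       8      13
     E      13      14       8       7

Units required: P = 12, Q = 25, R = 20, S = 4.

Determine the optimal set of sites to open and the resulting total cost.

For any fixed open set, each post office goes to its cheapest open site; total = fixed + service.
{B}: P→B 2·12=24, Q→B 2·25=50, R→B 9·20=180, S→B 15·4=60. Service 314; fixed 292; total 606.
{B, C}: P→B 2·12=24, Q→B 2·25=50, R→C 3·20=60, S→C 2·4=8. Service 142; fixed 579; total 721.
{B, D}: service 286 + fixed 453 = 739
{A, B, C, D, E}: service 142 + fixed 1261 = 1403
No other subset beats 606.

Open B only; minimum total cost 606.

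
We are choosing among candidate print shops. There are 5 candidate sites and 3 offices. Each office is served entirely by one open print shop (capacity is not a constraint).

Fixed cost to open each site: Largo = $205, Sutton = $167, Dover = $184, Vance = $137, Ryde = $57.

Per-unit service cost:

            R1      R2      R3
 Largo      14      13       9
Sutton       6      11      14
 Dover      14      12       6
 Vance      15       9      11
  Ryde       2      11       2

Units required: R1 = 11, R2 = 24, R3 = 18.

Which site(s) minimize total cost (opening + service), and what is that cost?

For any fixed open set, each office goes to its cheapest open site; total = fixed + service.
{Ryde}: R1→Ryde 2·11=22, R2→Ryde 11·24=264, R3→Ryde 2·18=36. Service 322; fixed 57; total 379.
{Vance, Ryde}: R1→Ryde 2·11=22, R2→Vance 9·24=216, R3→Ryde 2·18=36. Service 274; fixed 194; total 468.
{Sutton, Ryde}: R1→Ryde 2·11=22, R2→Sutton 11·24=264, R3→Ryde 2·18=36. Service 322; fixed 224; total 546.
{Largo, Sutton, Dover, Vance, Ryde}: service 274 + fixed 750 = 1024
No other subset beats 379.

Open Ryde only; minimum total cost 379.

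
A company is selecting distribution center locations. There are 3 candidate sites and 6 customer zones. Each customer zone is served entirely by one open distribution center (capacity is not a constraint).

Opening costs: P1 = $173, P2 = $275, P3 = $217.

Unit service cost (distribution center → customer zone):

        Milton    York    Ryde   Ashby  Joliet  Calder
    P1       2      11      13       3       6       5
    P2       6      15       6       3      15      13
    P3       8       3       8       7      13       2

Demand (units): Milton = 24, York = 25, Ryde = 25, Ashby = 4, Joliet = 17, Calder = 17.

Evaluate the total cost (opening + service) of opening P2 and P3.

Total cost: 1128

Each customer zone is assigned to its cheapest site among the open ones.
{P2, P3}: Milton→P2 6·24=144, York→P3 3·25=75, Ryde→P2 6·25=150, Ashby→P2 3·4=12, Joliet→P3 13·17=221, Calder→P3 2·17=34. Service 636; fixed 492; total 1128.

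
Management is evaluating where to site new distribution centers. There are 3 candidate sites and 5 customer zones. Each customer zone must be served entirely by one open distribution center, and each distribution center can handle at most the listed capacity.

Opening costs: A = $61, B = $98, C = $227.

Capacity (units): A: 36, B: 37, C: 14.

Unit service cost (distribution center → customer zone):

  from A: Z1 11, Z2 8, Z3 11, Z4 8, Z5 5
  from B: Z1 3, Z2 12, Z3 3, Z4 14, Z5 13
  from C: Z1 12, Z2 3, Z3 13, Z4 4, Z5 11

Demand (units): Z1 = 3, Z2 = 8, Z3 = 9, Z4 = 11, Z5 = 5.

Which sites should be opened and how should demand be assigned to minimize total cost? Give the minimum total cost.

Minimum total cost: 370

Open {A}: Z1→A 11·3=33, Z2→A 8·8=64, Z3→A 11·9=99, Z4→A 8·11=88, Z5→A 5·5=25.
Loads: A carries 36/36. Service 309; fixed 61; total 370.
Next best feasible plan costs 372.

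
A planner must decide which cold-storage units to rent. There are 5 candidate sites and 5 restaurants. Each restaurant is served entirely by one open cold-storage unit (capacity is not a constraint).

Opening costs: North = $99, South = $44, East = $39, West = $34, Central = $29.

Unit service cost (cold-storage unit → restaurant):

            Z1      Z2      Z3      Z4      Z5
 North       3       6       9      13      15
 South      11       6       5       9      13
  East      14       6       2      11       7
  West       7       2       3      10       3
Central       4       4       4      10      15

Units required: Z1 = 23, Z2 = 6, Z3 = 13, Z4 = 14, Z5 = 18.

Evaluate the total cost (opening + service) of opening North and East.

Total cost: 549

Each restaurant is assigned to its cheapest site among the open ones.
{North, East}: Z1→North 3·23=69, Z2→North 6·6=36, Z3→East 2·13=26, Z4→East 11·14=154, Z5→East 7·18=126. Service 411; fixed 138; total 549.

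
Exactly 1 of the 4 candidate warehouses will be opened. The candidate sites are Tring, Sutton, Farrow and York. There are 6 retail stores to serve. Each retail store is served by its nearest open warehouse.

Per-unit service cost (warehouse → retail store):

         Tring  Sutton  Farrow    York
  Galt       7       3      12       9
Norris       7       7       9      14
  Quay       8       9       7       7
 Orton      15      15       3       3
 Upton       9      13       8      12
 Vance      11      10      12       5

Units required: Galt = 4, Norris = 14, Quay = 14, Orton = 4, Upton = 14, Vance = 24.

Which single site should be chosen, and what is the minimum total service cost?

Choose York only; total service cost 630.

With exactly 1 open, each retail store uses its cheapest among the chosen.
{York}: Galt→York 9·4=36, Norris→York 14·14=196, Quay→York 7·14=98, Orton→York 3·4=12, Upton→York 12·14=168, Vance→York 5·24=120. Service cost 630.
{Farrow}: service cost 684
{Tring}: service cost 688
Among all 4 size-1 choices, {York} is lowest.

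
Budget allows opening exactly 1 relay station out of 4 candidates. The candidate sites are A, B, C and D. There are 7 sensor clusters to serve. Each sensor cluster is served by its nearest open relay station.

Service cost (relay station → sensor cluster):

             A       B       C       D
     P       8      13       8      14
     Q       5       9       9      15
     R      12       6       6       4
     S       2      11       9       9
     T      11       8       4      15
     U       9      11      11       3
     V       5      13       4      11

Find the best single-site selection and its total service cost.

Choose C only; total service cost 51.

With exactly 1 open, each sensor cluster uses its cheapest among the chosen.
{C}: P→C 8, Q→C 9, R→C 6, S→C 9, T→C 4, U→C 11, V→C 4. Service cost 51.
{A}: service cost 52
{B}: service cost 71
Among all 4 size-1 choices, {C} is lowest.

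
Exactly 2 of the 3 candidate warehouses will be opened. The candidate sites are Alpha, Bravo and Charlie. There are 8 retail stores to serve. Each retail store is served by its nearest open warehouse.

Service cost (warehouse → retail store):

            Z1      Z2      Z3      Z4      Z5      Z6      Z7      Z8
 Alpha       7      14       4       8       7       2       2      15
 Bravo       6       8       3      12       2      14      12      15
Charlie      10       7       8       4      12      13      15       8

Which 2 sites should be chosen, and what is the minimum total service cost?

With exactly 2 open, each retail store uses its cheapest among the chosen.
{Alpha, Charlie}: Z1→Alpha 7, Z2→Charlie 7, Z3→Alpha 4, Z4→Charlie 4, Z5→Alpha 7, Z6→Alpha 2, Z7→Alpha 2, Z8→Charlie 8. Service cost 41.
{Alpha, Bravo}: service cost 46
{Bravo, Charlie}: service cost 55
Among all 3 size-2 choices, {Alpha, Charlie} is lowest.

Choose Alpha and Charlie; total service cost 41.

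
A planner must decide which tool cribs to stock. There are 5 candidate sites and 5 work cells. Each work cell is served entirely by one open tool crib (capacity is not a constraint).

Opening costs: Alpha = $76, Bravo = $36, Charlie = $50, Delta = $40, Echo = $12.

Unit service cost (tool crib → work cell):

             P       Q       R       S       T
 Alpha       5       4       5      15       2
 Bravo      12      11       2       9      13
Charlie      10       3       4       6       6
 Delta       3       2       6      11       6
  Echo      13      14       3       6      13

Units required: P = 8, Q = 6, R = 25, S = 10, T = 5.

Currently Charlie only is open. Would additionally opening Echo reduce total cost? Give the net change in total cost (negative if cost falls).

Current service cost with {Charlie}: 288.
Adding Echo: each work cell re-picks its cheapest; new service cost 263, saving 25.
Extra fixed cost: 12. Net change = 12 − 25 = -13.
(Totals: 338 → 325.)

Yes — net change −13 (cost falls by 13).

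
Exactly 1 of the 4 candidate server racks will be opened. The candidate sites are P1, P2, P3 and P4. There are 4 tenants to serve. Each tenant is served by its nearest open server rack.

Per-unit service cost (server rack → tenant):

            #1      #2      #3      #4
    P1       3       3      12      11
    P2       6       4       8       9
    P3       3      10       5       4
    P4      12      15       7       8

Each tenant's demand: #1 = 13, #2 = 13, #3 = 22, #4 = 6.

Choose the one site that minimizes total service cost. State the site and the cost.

With exactly 1 open, each tenant uses its cheapest among the chosen.
{P3}: #1→P3 3·13=39, #2→P3 10·13=130, #3→P3 5·22=110, #4→P3 4·6=24. Service cost 303.
{P2}: service cost 360
{P1}: service cost 408
Among all 4 size-1 choices, {P3} is lowest.

Choose P3 only; total service cost 303.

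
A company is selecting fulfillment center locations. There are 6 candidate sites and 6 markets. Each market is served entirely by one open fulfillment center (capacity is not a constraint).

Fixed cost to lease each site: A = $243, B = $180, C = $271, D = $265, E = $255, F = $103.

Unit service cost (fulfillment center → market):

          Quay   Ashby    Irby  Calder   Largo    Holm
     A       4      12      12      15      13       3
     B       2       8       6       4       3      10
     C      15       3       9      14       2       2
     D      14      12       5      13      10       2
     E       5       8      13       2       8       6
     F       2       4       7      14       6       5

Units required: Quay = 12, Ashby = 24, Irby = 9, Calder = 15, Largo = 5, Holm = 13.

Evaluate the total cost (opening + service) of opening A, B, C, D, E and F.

Each market is assigned to its cheapest site among the open ones.
{A, B, C, D, E, F}: Quay→B 2·12=24, Ashby→C 3·24=72, Irby→D 5·9=45, Calder→E 2·15=30, Largo→C 2·5=10, Holm→C 2·13=26. Service 207; fixed 1317; total 1524.

Total cost: 1524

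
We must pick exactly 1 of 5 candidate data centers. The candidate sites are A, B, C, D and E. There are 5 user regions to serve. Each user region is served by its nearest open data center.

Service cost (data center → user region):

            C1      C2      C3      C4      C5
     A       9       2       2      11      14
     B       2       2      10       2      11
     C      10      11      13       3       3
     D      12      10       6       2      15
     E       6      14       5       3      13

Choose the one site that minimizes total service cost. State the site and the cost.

With exactly 1 open, each user region uses its cheapest among the chosen.
{B}: C1→B 2, C2→B 2, C3→B 10, C4→B 2, C5→B 11. Service cost 27.
{A}: service cost 38
{C}: service cost 40
Among all 5 size-1 choices, {B} is lowest.

Choose B only; total service cost 27.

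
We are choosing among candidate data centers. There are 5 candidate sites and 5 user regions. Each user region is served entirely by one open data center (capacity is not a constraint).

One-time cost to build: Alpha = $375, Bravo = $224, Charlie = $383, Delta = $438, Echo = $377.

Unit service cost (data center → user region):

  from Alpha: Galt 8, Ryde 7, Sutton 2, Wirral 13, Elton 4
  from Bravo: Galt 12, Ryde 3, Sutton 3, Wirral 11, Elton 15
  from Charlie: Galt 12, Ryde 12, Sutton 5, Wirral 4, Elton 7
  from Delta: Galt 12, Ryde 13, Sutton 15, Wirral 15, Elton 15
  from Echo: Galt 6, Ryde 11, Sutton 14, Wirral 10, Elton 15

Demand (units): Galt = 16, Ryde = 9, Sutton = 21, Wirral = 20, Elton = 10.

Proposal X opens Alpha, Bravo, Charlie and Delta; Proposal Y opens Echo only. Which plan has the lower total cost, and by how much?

Proposal Y is cheaper by 521.

Proposal X: {Alpha, Bravo, Charlie, Delta}: Galt→Alpha 8·16=128, Ryde→Bravo 3·9=27, Sutton→Alpha 2·21=42, Wirral→Charlie 4·20=80, Elton→Alpha 4·10=40. Service 317; fixed 1420; total 1737.
Proposal Y: {Echo}: Galt→Echo 6·16=96, Ryde→Echo 11·9=99, Sutton→Echo 14·21=294, Wirral→Echo 10·20=200, Elton→Echo 15·10=150. Service 839; fixed 377; total 1216.
Difference: |1737 − 1216| = 521.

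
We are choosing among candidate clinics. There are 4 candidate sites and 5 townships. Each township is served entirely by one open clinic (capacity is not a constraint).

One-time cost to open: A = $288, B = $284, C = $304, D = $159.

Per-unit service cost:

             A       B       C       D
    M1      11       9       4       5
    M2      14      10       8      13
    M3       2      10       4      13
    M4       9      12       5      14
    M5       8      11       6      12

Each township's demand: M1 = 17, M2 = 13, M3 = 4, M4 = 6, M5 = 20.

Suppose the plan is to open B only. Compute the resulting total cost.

Each township is assigned to its cheapest site among the open ones.
{B}: M1→B 9·17=153, M2→B 10·13=130, M3→B 10·4=40, M4→B 12·6=72, M5→B 11·20=220. Service 615; fixed 284; total 899.

Total cost: 899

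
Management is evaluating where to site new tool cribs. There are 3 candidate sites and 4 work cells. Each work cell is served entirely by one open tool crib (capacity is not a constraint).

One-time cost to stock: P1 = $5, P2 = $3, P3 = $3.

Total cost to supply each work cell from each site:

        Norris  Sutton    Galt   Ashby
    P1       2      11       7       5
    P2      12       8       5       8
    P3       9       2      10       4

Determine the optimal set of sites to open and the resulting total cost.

Open P1 and P3; minimum total cost 23.

For any fixed open set, each work cell goes to its cheapest open site; total = fixed + service.
{P1, P3}: Norris→P1 2, Sutton→P3 2, Galt→P1 7, Ashby→P3 4. Service 15; fixed 8; total 23.
{P1, P2, P3}: Norris→P1 2, Sutton→P3 2, Galt→P2 5, Ashby→P3 4. Service 13; fixed 11; total 24.
{P2, P3}: Norris→P3 9, Sutton→P3 2, Galt→P2 5, Ashby→P3 4. Service 20; fixed 6; total 26.
{P2}: Norris→P2 12, Sutton→P2 8, Galt→P2 5, Ashby→P2 8. Service 33; fixed 3; total 36.
No other subset beats 23.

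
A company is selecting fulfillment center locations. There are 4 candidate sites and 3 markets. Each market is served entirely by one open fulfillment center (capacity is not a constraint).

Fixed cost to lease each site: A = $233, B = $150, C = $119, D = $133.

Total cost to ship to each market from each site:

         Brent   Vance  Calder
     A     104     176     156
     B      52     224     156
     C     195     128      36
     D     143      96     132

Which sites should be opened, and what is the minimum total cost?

Open C only; minimum total cost 478.

For any fixed open set, each market goes to its cheapest open site; total = fixed + service.
{C}: Brent→C 195, Vance→C 128, Calder→C 36. Service 359; fixed 119; total 478.
{B, C}: service 216 + fixed 269 = 485
{D}: service 371 + fixed 133 = 504
{A, B, C, D}: service 184 + fixed 635 = 819
No other subset beats 478.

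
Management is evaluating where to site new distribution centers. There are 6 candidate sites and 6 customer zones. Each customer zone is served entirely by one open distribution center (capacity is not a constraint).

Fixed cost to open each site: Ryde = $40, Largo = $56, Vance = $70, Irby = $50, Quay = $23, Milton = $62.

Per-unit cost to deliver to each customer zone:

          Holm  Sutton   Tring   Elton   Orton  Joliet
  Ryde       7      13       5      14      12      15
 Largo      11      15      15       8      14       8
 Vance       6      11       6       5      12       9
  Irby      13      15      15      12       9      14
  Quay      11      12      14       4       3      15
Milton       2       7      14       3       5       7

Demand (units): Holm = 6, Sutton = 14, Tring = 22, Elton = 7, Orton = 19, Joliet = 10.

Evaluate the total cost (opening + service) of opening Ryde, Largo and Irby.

Each customer zone is assigned to its cheapest site among the open ones.
{Ryde, Largo, Irby}: Holm→Ryde 7·6=42, Sutton→Ryde 13·14=182, Tring→Ryde 5·22=110, Elton→Largo 8·7=56, Orton→Irby 9·19=171, Joliet→Largo 8·10=80. Service 641; fixed 146; total 787.

Total cost: 787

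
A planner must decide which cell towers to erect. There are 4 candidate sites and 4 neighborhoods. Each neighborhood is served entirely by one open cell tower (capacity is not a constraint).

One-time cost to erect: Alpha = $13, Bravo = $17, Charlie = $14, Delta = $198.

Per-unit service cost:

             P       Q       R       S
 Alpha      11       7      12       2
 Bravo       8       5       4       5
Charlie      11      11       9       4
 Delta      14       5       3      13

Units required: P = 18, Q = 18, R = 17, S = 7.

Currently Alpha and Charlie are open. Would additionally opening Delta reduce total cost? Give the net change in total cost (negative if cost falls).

Current service cost with {Alpha, Charlie}: 491.
Adding Delta: each neighborhood re-picks its cheapest; new service cost 353, saving 138.
Extra fixed cost: 198. Net change = 198 − 138 = 60.
(Totals: 518 → 578.)

No — net change +60 (cost rises by 60).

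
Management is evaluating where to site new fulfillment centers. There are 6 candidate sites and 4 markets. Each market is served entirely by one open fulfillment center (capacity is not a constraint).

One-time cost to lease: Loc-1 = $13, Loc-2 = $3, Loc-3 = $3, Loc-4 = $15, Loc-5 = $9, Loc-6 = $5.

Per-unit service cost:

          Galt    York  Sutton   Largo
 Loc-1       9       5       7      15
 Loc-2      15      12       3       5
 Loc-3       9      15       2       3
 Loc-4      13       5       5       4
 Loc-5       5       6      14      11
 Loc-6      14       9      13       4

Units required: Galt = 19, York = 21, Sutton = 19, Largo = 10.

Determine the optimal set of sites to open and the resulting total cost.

Open Loc-1, Loc-3 and Loc-5; minimum total cost 293.

For any fixed open set, each market goes to its cheapest open site; total = fixed + service.
{Loc-1, Loc-3, Loc-5}: Galt→Loc-5 5·19=95, York→Loc-1 5·21=105, Sutton→Loc-3 2·19=38, Largo→Loc-3 3·10=30. Service 268; fixed 25; total 293.
{Loc-3, Loc-4, Loc-5}: service 268 + fixed 27 = 295
{Loc-1, Loc-2, Loc-3, Loc-5}: service 268 + fixed 28 = 296
{Loc-1, Loc-2, Loc-3, Loc-4, Loc-5, Loc-6}: Galt→Loc-5 5·19=95, York→Loc-1 5·21=105, Sutton→Loc-3 2·19=38, Largo→Loc-3 3·10=30. Service 268; fixed 48; total 316.
No other subset beats 293.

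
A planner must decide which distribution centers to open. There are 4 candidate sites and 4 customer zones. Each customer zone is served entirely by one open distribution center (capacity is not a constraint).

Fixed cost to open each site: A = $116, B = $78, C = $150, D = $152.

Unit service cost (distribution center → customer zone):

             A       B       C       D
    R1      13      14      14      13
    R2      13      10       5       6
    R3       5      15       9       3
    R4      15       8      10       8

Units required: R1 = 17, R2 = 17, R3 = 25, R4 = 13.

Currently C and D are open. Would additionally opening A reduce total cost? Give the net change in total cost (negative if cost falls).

Current service cost with {C, D}: 485.
Adding A: each customer zone re-picks its cheapest; new service cost 485, saving 0.
Extra fixed cost: 116. Net change = 116 − 0 = 116.
(Totals: 787 → 903.)

No — net change +116 (cost rises by 116).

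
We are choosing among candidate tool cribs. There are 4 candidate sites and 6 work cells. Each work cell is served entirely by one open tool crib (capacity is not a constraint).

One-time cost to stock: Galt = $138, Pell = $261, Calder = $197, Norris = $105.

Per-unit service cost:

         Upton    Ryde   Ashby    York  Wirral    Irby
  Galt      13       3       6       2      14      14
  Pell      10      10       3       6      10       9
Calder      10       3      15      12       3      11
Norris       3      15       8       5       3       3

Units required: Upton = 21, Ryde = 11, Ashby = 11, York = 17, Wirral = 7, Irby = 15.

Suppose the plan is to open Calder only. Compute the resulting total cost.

Each work cell is assigned to its cheapest site among the open ones.
{Calder}: Upton→Calder 10·21=210, Ryde→Calder 3·11=33, Ashby→Calder 15·11=165, York→Calder 12·17=204, Wirral→Calder 3·7=21, Irby→Calder 11·15=165. Service 798; fixed 197; total 995.

Total cost: 995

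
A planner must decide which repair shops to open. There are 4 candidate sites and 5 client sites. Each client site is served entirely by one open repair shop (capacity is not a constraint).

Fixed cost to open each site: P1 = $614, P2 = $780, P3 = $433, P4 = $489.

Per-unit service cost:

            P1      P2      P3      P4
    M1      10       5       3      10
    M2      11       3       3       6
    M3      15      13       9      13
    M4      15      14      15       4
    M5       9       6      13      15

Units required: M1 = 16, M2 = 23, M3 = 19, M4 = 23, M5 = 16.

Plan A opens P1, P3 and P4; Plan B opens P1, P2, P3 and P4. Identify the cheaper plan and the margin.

Plan A is cheaper by 732.

Plan A: {P1, P3, P4}: M1→P3 3·16=48, M2→P3 3·23=69, M3→P3 9·19=171, M4→P4 4·23=92, M5→P1 9·16=144. Service 524; fixed 1536; total 2060.
Plan B: {P1, P2, P3, P4}: M1→P3 3·16=48, M2→P2 3·23=69, M3→P3 9·19=171, M4→P4 4·23=92, M5→P2 6·16=96. Service 476; fixed 2316; total 2792.
Difference: |2060 − 2792| = 732.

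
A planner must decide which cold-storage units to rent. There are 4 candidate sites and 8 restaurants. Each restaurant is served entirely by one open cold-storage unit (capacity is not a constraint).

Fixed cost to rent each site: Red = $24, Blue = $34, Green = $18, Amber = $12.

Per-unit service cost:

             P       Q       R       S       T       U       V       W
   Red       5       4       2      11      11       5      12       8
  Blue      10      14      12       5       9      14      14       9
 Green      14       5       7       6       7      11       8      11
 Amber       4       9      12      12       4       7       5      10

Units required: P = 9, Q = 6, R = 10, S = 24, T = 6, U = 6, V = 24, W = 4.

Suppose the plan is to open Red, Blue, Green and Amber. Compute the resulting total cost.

Total cost: 494

Each restaurant is assigned to its cheapest site among the open ones.
{Red, Blue, Green, Amber}: P→Amber 4·9=36, Q→Red 4·6=24, R→Red 2·10=20, S→Blue 5·24=120, T→Amber 4·6=24, U→Red 5·6=30, V→Amber 5·24=120, W→Red 8·4=32. Service 406; fixed 88; total 494.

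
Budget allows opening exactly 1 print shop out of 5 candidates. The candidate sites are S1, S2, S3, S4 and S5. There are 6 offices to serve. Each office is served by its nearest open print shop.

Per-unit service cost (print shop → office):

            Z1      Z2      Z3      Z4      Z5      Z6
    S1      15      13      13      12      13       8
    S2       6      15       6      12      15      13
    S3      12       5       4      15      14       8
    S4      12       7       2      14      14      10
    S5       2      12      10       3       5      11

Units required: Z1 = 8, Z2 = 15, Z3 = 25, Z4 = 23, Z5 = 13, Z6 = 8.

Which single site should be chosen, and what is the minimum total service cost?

With exactly 1 open, each office uses its cheapest among the chosen.
{S5}: Z1→S5 2·8=16, Z2→S5 12·15=180, Z3→S5 10·25=250, Z4→S5 3·23=69, Z5→S5 5·13=65, Z6→S5 11·8=88. Service cost 668.
{S4}: service cost 835
{S3}: service cost 862
Among all 5 size-1 choices, {S5} is lowest.

Choose S5 only; total service cost 668.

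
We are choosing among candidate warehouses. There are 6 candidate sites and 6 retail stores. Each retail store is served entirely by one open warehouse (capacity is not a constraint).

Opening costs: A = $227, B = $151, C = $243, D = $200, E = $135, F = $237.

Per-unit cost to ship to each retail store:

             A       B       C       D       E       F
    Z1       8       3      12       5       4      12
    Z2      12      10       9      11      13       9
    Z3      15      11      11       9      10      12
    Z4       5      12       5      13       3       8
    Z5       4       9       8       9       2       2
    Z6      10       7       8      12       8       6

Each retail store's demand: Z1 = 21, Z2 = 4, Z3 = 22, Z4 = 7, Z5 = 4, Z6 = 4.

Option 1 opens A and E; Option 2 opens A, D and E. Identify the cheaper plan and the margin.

Option 1 is cheaper by 174.

Option 1: {A, E}: Z1→E 4·21=84, Z2→A 12·4=48, Z3→E 10·22=220, Z4→E 3·7=21, Z5→E 2·4=8, Z6→E 8·4=32. Service 413; fixed 362; total 775.
Option 2: {A, D, E}: Z1→E 4·21=84, Z2→D 11·4=44, Z3→D 9·22=198, Z4→E 3·7=21, Z5→E 2·4=8, Z6→E 8·4=32. Service 387; fixed 562; total 949.
Difference: |775 − 949| = 174.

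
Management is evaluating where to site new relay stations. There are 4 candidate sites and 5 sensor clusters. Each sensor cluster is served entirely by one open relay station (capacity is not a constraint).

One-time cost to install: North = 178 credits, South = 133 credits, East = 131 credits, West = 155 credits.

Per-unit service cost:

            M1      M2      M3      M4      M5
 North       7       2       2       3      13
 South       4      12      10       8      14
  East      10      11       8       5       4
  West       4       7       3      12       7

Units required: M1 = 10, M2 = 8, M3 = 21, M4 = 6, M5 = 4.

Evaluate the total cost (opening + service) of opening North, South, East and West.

Total cost: 729

Each sensor cluster is assigned to its cheapest site among the open ones.
{North, South, East, West}: M1→South 4·10=40, M2→North 2·8=16, M3→North 2·21=42, M4→North 3·6=18, M5→East 4·4=16. Service 132; fixed 597; total 729.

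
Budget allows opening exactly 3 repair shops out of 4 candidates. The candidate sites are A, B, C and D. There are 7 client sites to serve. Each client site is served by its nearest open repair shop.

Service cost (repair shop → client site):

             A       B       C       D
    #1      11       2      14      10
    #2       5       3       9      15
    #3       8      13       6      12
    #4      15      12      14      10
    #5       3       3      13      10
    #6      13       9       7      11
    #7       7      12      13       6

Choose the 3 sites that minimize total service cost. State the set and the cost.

Choose B, C and D; total service cost 37.

With exactly 3 open, each client site uses its cheapest among the chosen.
{B, C, D}: #1→B 2, #2→B 3, #3→C 6, #4→D 10, #5→B 3, #6→C 7, #7→D 6. Service cost 37.
{A, B, C}: service cost 40
{A, B, D}: service cost 41
Among all 4 size-3 choices, {B, C, D} is lowest.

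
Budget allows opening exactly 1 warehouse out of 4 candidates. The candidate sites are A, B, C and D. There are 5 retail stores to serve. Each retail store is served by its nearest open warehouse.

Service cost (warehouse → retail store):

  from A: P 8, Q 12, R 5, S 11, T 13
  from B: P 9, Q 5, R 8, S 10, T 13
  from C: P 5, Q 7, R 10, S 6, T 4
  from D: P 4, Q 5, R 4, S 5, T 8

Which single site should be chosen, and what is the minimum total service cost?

With exactly 1 open, each retail store uses its cheapest among the chosen.
{D}: P→D 4, Q→D 5, R→D 4, S→D 5, T→D 8. Service cost 26.
{C}: service cost 32
{B}: service cost 45
Among all 4 size-1 choices, {D} is lowest.

Choose D only; total service cost 26.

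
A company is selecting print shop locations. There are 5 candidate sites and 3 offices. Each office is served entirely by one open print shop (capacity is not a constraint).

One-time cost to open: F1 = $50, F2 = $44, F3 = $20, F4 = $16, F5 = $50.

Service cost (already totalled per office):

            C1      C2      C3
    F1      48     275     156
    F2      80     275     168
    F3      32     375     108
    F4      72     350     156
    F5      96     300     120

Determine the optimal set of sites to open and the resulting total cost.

For any fixed open set, each office goes to its cheapest open site; total = fixed + service.
{F2, F3}: C1→F3 32, C2→F2 275, C3→F3 108. Service 415; fixed 64; total 479.
{F1, F3}: service 415 + fixed 70 = 485
{F2, F3, F4}: C1→F3 32, C2→F2 275, C3→F3 108. Service 415; fixed 80; total 495.
{F1, F2, F3, F4, F5}: service 415 + fixed 180 = 595
No other subset beats 479.

Open F2 and F3; minimum total cost 479.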